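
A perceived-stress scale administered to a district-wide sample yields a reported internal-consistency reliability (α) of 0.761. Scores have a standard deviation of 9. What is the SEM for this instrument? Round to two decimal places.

4.40

SEM = 9.000 * √(1 − 0.761) = 9.000 * √0.239 ≃ 9.000 * 0.489 ≃ 4.400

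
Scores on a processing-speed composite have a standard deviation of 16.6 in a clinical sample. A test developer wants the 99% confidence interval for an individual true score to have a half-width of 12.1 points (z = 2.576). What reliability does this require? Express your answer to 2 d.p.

0.92

Required SEM = 12.1 / 2.576 ≈ 4.697
Required reliability = 1 − (SEM/SD)² = 1 − 0.080 ≈ 0.920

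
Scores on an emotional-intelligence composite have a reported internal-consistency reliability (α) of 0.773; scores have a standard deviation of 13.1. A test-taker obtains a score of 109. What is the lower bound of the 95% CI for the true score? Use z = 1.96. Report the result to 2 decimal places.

96.77

SEM = 13.10000 · √(1 − 0.77300) = 13.10000 · √0.22700 ≈ 13.10000 · 0.47645 ≈ 6.24143
Margin = 1.96 · 6.24143 ≈ 12.23321
Lower bound: 109 − 12.23321 = 96.76679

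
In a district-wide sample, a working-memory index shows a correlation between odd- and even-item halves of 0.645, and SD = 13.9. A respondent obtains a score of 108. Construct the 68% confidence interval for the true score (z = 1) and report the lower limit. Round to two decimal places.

101.54

Full-length reliability (Spearman-Brown) = 2(0.645)/(1+0.645) ≈ 0.784
SEM = 13.900 × √(1 − 0.784) = 13.900 × √0.216 ≈ 13.900 × 0.465 ≈ 6.457
Half-width = 1×6.457 ≈ 6.457
Lower bound: 108 − 6.457 = 101.543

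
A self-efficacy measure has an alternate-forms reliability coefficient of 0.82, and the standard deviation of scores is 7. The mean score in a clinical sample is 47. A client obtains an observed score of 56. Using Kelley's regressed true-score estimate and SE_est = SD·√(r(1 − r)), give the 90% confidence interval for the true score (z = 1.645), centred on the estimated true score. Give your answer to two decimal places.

[49.96, 58.80]

T̂ = 0.820(56) + 0.180(47) ≈ 54.380
SE_est = 7.000*√(0.820*0.180) ≈ 2.689
CI = 54.380 ± 1.645 * 2.689 → [49.956, 58.804]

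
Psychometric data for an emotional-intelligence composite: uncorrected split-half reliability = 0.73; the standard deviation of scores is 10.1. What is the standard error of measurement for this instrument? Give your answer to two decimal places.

Full-length reliability (Spearman-Brown) = 2(0.73)/(1+0.73) ≈ 0.8439
SEM = 10.1000 × √(1 − 0.8439) = 10.1000 × √0.1561 ≈ 10.1000 × 0.3951 ≈ 3.9901

3.99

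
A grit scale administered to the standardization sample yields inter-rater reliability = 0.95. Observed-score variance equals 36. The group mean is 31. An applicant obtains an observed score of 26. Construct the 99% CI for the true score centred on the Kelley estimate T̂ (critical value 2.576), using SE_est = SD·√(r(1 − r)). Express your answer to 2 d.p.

[22.88, 29.62]

SD = √36 ≈ 6.0000
T̂ = 0.9500(26) + 0.0500(31) ≈ 26.2500
SE_est = SD × √(r(1 − r)) = 6.0000 × √0.0475 ≈ 6.0000 × 0.2179 ≈ 1.3077
CI = 26.2500 ± 2.576 × 1.3077 → [22.8814, 29.6186]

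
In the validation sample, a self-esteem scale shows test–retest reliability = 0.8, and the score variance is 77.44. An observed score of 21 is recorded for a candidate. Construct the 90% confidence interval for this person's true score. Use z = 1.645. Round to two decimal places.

SD = √77.44 = 8.800
SEM = 8.800 · √(1 − 0.800) = 8.800 · √0.200 ≈ 8.800 · 0.447 ≈ 3.935
Half-width = 1.645·3.935 ≈ 6.474
Interval: (14.526, 27.474)

[14.53, 27.47]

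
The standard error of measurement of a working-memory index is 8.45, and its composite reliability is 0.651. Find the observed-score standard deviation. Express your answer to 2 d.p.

14.30

SD = 8.45 / √(1 − 0.651) ≈ 14.3036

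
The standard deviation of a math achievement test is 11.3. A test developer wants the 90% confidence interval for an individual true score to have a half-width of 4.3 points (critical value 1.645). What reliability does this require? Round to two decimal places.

SEM needed = half-width / z = 4.3/1.645 ≈ 2.614
r = 1 − (2.614/11.3)² ≈ 1 − 0.054 ≈ 0.946

0.95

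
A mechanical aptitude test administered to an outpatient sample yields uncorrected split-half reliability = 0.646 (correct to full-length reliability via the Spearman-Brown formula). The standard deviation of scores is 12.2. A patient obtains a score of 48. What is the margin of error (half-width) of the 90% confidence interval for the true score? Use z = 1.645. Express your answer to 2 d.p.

9.31

r_full = 2·0.646 / (1 + 0.646) ≈ 0.7849
SEM = 12.2000 · √(1 − 0.7849) = 12.2000 · √0.2151 ≈ 12.2000 · 0.4638 ≈ 5.6578
Half-width = 1.645·5.6578 ≈ 9.3071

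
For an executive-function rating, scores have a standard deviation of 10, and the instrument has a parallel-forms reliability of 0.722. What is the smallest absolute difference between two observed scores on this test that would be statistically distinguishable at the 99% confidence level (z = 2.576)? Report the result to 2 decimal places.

The standard error of measurement is 10.0000·√(1 − 0.7220) ≈ 10.0000·0.5273 ≈ 5.2726.
Standard error of the difference = 5.2726·√2 ≈ 7.4565
Minimum reliable difference = 2.576 · SE_diff ≈ 2.576 · 7.4565 ≈ 19.2080

19.21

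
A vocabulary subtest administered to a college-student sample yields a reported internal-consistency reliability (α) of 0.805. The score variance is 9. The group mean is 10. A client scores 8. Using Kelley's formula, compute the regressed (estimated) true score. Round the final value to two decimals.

T̂ = 0.8050(8) + 0.1950(10) ≈ 8.3900

8.39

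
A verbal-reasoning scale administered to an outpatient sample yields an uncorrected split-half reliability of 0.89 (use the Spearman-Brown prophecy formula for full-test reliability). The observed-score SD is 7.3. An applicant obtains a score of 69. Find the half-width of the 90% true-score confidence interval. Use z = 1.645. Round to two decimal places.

2.90

r_full = 2·0.89 / (1 + 0.89) ≃ 0.942
The standard error of measurement is 7.300×√(1 − 0.942) ≃ 7.300×0.241 ≃ 1.761.
1.645 × SEM ≃ 2.897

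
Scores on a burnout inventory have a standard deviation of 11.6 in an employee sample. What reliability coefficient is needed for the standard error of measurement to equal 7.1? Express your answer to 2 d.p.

0.63

Required reliability = 1 − (SEM/SD)² = 1 − 0.3746 ≈ 0.6254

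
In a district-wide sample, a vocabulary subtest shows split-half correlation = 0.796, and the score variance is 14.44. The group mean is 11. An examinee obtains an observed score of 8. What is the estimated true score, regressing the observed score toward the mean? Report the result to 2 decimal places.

8.34

r_full = 2·0.796 / (1 + 0.796) ≈ 0.886
Estimated true score = 0.886*8 + (1 − 0.886)*11 ≈ 8.341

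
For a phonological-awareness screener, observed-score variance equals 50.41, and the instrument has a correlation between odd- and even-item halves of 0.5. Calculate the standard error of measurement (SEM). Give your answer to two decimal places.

4.10

SD = √50.41 = 7.100
r_full = 2·0.5 / (1 + 0.5) ≈ 0.667
SEM = 7.100 * √(1 − 0.667) = 7.100 * √0.333 ≈ 7.100 * 0.577 ≈ 4.099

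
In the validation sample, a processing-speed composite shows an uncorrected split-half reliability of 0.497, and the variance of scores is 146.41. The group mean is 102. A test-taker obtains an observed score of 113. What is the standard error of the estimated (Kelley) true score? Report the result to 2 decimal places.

5.72

σ = 146.41^(1/2) = 12.10000
r_full = 2·0.497 / (1 + 0.497) ≃ 0.66399
SE_est = 12.10000·√(0.66399·0.33601) ≃ 5.71532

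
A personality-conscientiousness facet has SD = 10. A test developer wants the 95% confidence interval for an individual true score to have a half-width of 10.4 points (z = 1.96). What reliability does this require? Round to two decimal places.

0.72

SEM needed = half-width / z = 10.4/1.96 ≈ 5.30612
r = 1 − (SEM / SD)² = 1 − (5.30612 / 10)² ≈ 1 − 0.28155 ≈ 0.71845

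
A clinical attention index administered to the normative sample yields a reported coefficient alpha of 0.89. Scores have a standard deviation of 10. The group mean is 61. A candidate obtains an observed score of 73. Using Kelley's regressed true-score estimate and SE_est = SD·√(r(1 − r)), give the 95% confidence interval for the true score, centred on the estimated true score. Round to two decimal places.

[65.55, 77.81]

T̂ = 0.890(73) + 0.110(61) ≈ 71.680
SE_est = SD · √(r(1 − r)) = 10.000 · √0.098 ≈ 10.000 · 0.313 ≈ 3.129
95% CI: 71.680 ± 6.133 ≈ (65.547, 77.813)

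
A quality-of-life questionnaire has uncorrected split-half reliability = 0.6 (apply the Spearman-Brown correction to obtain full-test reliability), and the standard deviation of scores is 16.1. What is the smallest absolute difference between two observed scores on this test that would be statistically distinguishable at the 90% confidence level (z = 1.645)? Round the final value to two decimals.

18.73

Full-length reliability (Spearman-Brown) = 2(0.6)/(1+0.6) ≈ 0.7500
The standard error of measurement is 16.1000×√(1 − 0.7500) ≈ 16.1000×0.5000 ≈ 8.0500.
Standard error of the difference = 8.0500·√2 ≈ 11.3844
Smallest detectable difference = 1.645×11.3844 ≈ 18.7274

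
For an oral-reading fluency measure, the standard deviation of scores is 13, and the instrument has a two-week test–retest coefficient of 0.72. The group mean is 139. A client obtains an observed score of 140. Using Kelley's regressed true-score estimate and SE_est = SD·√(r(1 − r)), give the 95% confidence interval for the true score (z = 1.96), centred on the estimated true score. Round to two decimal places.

T̂ = 0.7200(140) + 0.2800(139) ≃ 139.7200
SE_est = 13.0000·√[r(1 − r)] ≃ 5.8370
95% CI: 139.7200 ± 11.4405 ≃ (128.2795, 151.1605)

[128.28, 151.16]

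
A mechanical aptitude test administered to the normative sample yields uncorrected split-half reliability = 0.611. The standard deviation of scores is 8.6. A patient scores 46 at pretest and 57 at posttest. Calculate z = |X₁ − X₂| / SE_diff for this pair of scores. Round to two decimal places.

Spearman-Brown: r = 2(0.611) / (1 + 0.611) = 1.222 / 1.611 ≈ 0.759
SEM = 8.600·√(1 − 0.759) ≈ 4.226
SE_diff = √2 · SEM ≈ 5.976
z = 11 / 5.976 ≈ 1.841

1.84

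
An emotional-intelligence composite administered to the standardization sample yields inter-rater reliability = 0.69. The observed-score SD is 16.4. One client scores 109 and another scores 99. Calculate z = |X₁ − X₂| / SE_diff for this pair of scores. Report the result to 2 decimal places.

0.77

SEM = 16.4000 × √(1 − 0.6900) = 16.4000 × √0.3100 ≈ 16.4000 × 0.5568 ≈ 9.1311
Standard error of the difference = 9.1311·√2 ≈ 12.9134
z = |109 − 99| / 12.9134 = 10 / 12.9134 ≈ 0.7744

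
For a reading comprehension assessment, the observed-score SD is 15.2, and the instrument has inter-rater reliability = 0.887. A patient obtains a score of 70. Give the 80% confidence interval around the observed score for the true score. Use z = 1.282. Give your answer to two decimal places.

SEM = 15.20000·√(1 − 0.88700) ≈ 5.10955
1.282 · SEM ≈ 6.55045
Interval: (63.44955, 76.55045)

[63.45, 76.55]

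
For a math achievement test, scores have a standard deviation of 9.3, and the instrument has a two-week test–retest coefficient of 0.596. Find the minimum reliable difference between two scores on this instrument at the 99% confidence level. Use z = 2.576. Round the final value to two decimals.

21.53

SEM = 9.300 * √(1 − 0.596) = 9.300 * √0.404 ≈ 9.300 * 0.636 ≈ 5.911
Standard error of the difference = 5.911·√2 ≈ 8.360
Smallest detectable difference = 2.576*8.360 ≈ 21.534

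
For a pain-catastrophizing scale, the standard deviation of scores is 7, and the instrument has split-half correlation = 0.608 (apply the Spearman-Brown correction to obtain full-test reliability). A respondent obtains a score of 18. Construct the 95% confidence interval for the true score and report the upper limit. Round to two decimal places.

24.77

Full-length reliability (Spearman-Brown) = 2(0.608)/(1+0.608) ≈ 0.756
SEM = 7.000 × √(1 − 0.756) = 7.000 × √0.244 ≈ 7.000 × 0.494 ≈ 3.456
Margin = 1.96 × 3.456 ≈ 6.774
Upper bound: 18 + 6.774 = 24.774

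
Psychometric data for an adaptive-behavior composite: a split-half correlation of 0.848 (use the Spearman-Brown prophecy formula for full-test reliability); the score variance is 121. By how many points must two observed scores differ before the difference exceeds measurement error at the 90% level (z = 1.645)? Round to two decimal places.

7.34

σ = 121^(1/2) = 11.0000
Full-length reliability (Spearman-Brown) = 2(0.848)/(1+0.848) ≃ 0.9177
SEM = 11.0000 × √(1 − 0.9177) = 11.0000 × √0.0823 ≃ 11.0000 × 0.2868 ≃ 3.1547
Standard error of the difference = 3.1547·√2 ≃ 4.4615
Smallest detectable difference = 1.645×4.4615 ≃ 7.3391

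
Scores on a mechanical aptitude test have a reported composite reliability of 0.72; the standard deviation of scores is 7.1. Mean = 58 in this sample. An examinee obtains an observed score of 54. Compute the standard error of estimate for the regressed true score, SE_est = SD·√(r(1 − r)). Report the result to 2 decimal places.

3.19

SE_est = SD * √(r(1 − r)) = 7.1000 * √0.2016 ≈ 7.1000 * 0.4490 ≈ 3.1879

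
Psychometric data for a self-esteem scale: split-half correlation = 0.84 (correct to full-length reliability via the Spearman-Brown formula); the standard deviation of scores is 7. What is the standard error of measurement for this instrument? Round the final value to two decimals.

2.06

Spearman-Brown: r = 2(0.84) / (1 + 0.84) = 1.6800 / 1.8400 ≈ 0.9130
SEM = 7.0000 × √(1 − 0.9130) = 7.0000 × √0.0870 ≈ 7.0000 × 0.2949 ≈ 2.0642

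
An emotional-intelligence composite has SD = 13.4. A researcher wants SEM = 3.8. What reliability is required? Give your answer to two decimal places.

r = 1 − (SEM / SD)² = 1 − (3.800 / 13.4)² ≃ 1 − 0.080 ≃ 0.920

0.92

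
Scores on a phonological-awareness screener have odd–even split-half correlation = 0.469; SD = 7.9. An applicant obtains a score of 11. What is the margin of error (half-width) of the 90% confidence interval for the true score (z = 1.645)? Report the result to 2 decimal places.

r_full = 2·0.469 / (1 + 0.469) ≃ 0.639
SEM = 7.900×√(1 − 0.639) ≃ 4.750
Margin = 1.645 × 4.750 ≃ 7.813

7.81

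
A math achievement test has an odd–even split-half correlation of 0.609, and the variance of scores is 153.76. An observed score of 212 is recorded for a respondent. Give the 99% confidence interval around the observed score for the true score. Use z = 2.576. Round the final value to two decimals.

[196.25, 227.75]

σ = 153.76^(1/2) = 12.400
r_full = 2·0.609 / (1 + 0.609) ≃ 0.757
SEM = 12.400 × √(1 − 0.757) = 12.400 × √0.243 ≃ 12.400 × 0.493 ≃ 6.113
Margin = 2.576 × 6.113 ≃ 15.746
99% CI: 212 ± 15.746 = [196.254, 227.746]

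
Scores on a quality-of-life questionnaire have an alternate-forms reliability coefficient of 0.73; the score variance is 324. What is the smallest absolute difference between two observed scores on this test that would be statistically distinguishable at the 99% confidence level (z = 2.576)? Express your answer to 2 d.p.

34.07

SD = √324 ≈ 18.0000
SEM = 18.0000×√(1 − 0.7300) ≈ 9.3531
SE_diff = √2 × SEM ≈ 13.2272
Minimum reliable difference = 2.576 × SE_diff ≈ 2.576 × 13.2272 ≈ 34.0734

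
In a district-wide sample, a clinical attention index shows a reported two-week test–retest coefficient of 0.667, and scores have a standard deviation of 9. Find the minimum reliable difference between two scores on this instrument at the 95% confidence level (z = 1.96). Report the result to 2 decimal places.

14.40

The standard error of measurement is 9.0000·√(1 − 0.6670) ≃ 9.0000·0.5771 ≃ 5.1936.
Standard error of the difference = 5.1936·√2 ≃ 7.3448
Minimum reliable difference = 1.96 · SE_diff ≃ 1.96 · 7.3448 ≃ 14.3958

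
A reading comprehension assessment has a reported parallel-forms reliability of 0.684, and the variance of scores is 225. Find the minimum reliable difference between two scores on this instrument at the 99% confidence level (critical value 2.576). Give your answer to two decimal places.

30.72

σ = 225^(1/2) = 15.0000
The standard error of measurement is 15.0000×√(1 − 0.6840) ≈ 15.0000×0.5621 ≈ 8.4321.
SE_diff = SEM × √2 ≈ 8.4321 × 1.4142 ≈ 11.9248
Minimum reliable difference = 2.576 × SE_diff ≈ 2.576 × 11.9248 ≈ 30.7182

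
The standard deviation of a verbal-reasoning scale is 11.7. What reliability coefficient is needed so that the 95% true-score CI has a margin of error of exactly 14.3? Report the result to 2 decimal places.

0.61

SEM needed = half-width / z = 14.3/1.96 ≈ 7.296
Required reliability = 1 − (SEM/SD)² = 1 − 0.389 ≈ 0.611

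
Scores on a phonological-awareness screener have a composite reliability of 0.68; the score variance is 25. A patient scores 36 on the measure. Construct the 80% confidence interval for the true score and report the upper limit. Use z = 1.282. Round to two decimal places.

σ = 25^(1/2) = 5.000
SEM = 5.000*√(1 − 0.680) ≈ 2.828
Half-width = 1.282*2.828 ≈ 3.626
Upper bound: 36 + 3.626 = 39.626

39.63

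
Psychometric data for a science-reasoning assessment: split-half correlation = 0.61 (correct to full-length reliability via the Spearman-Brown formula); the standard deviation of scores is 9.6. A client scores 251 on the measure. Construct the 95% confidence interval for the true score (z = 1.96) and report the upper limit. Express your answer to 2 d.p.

Spearman-Brown: r = 2(0.61) / (1 + 0.61) = 1.220 / 1.610 ≃ 0.758
SEM = 9.600 * √(1 − 0.758) = 9.600 * √0.242 ≃ 9.600 * 0.492 ≃ 4.725
1.96 * SEM ≃ 9.261
Upper bound: 251 + 9.261 = 260.261

260.26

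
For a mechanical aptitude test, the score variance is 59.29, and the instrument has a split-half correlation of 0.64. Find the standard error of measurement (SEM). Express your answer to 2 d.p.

3.61

σ = 59.29^(1/2) = 7.7000
Spearman-Brown: r = 2(0.64) / (1 + 0.64) = 1.2800 / 1.6400 ≈ 0.7805
The standard error of measurement is 7.7000·√(1 − 0.7805) ≈ 7.7000·0.4685 ≈ 3.6076.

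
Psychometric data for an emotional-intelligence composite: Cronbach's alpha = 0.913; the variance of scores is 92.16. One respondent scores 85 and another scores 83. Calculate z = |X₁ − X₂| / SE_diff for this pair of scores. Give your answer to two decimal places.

0.50

SD = √92.16 ≈ 9.6000
SEM = 9.6000 * √(1 − 0.9130) = 9.6000 * √0.0870 ≈ 9.6000 * 0.2950 ≈ 2.8316
SE_diff = √2 * SEM ≈ 4.0045
z = |85 − 83| / 4.0045 = 2 / 4.0045 ≈ 0.4994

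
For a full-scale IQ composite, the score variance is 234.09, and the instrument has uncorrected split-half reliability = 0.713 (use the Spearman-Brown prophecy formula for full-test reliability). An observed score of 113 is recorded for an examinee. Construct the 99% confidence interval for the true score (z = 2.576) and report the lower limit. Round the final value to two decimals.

96.87

σ = 234.09^(1/2) = 15.3000
r_full = 2·0.713 / (1 + 0.713) ≈ 0.8325
SEM = 15.3000 * √(1 − 0.8325) = 15.3000 * √0.1675 ≈ 15.3000 * 0.4093 ≈ 6.2626
Half-width = 2.576*6.2626 ≈ 16.1324
Lower limit = 113 − 16.1324 ≈ 96.8676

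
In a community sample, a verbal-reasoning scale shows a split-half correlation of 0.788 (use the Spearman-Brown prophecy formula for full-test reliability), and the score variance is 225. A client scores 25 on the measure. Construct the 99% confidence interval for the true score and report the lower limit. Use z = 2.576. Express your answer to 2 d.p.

11.69

SD = √225 = 15.0000
r_full = 2·0.788 / (1 + 0.788) ≈ 0.8814
The standard error of measurement is 15.0000×√(1 − 0.8814) ≈ 15.0000×0.3443 ≈ 5.1651.
Margin = 2.576 × 5.1651 ≈ 13.3052
Lower limit = 25 − 13.3052 ≈ 11.6948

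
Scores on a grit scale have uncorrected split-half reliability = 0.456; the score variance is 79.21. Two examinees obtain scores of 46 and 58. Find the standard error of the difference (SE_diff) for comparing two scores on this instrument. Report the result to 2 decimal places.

7.69

SD = √79.21 ≈ 8.9000
Full-length reliability (Spearman-Brown) = 2(0.456)/(1+0.456) ≈ 0.6264
The standard error of measurement is 8.9000*√(1 − 0.6264) ≈ 8.9000*0.6112 ≈ 5.4401.
SE_diff = SEM * √2 ≈ 5.4401 * 1.4142 ≈ 7.6935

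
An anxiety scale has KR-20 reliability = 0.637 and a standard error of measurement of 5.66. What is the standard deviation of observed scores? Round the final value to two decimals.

9.39

SD = 5.66 / √(1 − 0.637) ≈ 9.39427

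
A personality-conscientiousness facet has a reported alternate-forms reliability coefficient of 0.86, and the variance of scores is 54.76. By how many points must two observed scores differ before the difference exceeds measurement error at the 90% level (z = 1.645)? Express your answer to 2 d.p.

SD = √54.76 ≈ 7.4000
SEM = 7.4000*√(1 − 0.8600) ≈ 2.7688
SE_diff = SEM * √2 ≈ 2.7688 * 1.4142 ≈ 3.9157
Smallest detectable difference = 1.645*3.9157 ≈ 6.4413

6.44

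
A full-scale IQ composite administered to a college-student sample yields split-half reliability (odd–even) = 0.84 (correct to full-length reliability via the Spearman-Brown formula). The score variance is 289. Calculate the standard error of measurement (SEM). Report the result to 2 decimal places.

σ = 289^(1/2) = 17.000
Full-length reliability (Spearman-Brown) = 2(0.84)/(1+0.84) ≃ 0.913
SEM = 17.000 · √(1 − 0.913) = 17.000 · √0.087 ≃ 17.000 · 0.295 ≃ 5.013

5.01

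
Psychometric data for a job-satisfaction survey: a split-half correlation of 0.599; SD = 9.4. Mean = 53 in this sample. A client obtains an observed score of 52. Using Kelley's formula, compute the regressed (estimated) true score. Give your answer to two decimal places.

52.25

Spearman-Brown: r = 2(0.599) / (1 + 0.599) = 1.19800 / 1.59900 ≈ 0.74922
Estimated true score = 0.74922×52 + (1 − 0.74922)×53 ≈ 52.25078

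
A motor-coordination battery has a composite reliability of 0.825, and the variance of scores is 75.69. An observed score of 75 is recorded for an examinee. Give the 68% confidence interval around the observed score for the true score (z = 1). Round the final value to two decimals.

SD = √75.69 = 8.70000
SEM = 8.70000 · √(1 − 0.82500) = 8.70000 · √0.17500 ≈ 8.70000 · 0.41833 ≈ 3.63947
Half-width = 1·3.63947 ≈ 3.63947
CI = 75 ± 3.63947 → [71.36053, 78.63947]

[71.36, 78.64]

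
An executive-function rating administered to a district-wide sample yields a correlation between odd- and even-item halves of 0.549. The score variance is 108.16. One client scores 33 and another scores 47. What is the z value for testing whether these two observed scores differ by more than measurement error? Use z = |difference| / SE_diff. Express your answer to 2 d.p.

SD = √108.16 ≈ 10.40000
r_full = 2·0.549 / (1 + 0.549) ≈ 0.70884
SEM = 10.40000 · √(1 − 0.70884) = 10.40000 · √0.29116 ≈ 10.40000 · 0.53959 ≈ 5.61172
SE_diff = SEM · √2 ≈ 5.61172 · 1.41421 ≈ 7.93617
z = |33 − 47| / 7.93617 = 14 / 7.93617 ≈ 1.76408

1.76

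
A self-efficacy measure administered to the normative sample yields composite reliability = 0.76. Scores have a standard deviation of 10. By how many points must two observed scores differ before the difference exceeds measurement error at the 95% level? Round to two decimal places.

SEM = 10.0000·√(1 − 0.7600) ≃ 4.8990
Standard error of the difference = 4.8990·√2 ≃ 6.9282
Minimum reliable difference = 1.96 · SE_diff ≃ 1.96 · 6.9282 ≃ 13.5793

13.58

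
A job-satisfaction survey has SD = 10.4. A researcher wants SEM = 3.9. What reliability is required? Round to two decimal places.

0.86

r = 1 − (3.90000/10.4)² ≈ 1 − 0.14062 ≈ 0.85938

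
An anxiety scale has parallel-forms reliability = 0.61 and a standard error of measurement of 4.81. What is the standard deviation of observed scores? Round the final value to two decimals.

σ = SEM·(1 − r)^(−1/2) ≈ 4.81*1.601 ≈ 7.702

7.70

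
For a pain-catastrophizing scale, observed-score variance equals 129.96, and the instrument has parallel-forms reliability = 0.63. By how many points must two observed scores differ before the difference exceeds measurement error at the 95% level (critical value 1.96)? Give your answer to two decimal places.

SD = √129.96 = 11.4000
SEM = 11.4000·√(1 − 0.6300) ≈ 6.9343
SE_diff = √2 · SEM ≈ 9.8067
Smallest detectable difference = 1.96·9.8067 ≈ 19.2210

19.22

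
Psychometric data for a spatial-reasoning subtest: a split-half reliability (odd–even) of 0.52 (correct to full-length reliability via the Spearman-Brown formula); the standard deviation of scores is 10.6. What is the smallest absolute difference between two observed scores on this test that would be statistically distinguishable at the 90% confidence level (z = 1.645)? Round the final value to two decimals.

r_full = 2·0.52 / (1 + 0.52) ≃ 0.6842
SEM = 10.6000 * √(1 − 0.6842) = 10.6000 * √0.3158 ≃ 10.6000 * 0.5620 ≃ 5.9567
Standard error of the difference = 5.9567·√2 ≃ 8.4240
Minimum reliable difference = 1.645 * SE_diff ≃ 1.645 * 8.4240 ≃ 13.8575

13.86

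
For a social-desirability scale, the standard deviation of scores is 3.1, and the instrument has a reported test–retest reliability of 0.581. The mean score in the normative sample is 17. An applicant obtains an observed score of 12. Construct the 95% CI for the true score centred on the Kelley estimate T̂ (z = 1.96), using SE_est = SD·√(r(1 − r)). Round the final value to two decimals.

T̂ = r·X + (1 − r)·M = 0.5810*12 + 0.4190*17 = 6.9720 + 7.1230 ≈ 14.0950
SE_est = 3.1000·√[r(1 − r)] ≈ 1.5295
95% CI: 14.0950 ± 2.9979 ≈ (11.0971, 17.0929)

[11.10, 17.09]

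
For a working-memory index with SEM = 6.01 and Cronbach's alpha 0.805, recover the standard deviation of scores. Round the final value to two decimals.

SD = SEM / √(1 − r) = 6.01 / √0.19500 ≃ 6.01 / 0.44159 ≃ 13.60997

13.61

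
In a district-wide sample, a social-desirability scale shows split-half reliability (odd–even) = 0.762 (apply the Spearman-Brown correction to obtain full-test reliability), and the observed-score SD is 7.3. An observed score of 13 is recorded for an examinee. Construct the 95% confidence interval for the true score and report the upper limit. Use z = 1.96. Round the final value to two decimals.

18.26

r_full = 2·0.762 / (1 + 0.762) ≈ 0.865
SEM = 7.300 · √(1 − 0.865) = 7.300 · √0.135 ≈ 7.300 · 0.368 ≈ 2.683
Margin = 1.96 · 2.683 ≈ 5.259
Upper bound: 13 + 5.259 = 18.259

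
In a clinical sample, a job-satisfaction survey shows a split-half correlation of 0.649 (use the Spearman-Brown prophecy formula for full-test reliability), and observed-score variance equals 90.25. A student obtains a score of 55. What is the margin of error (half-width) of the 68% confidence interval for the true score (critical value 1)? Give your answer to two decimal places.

4.38

SD = √90.25 ≈ 9.5000
r_full = 2·0.649 / (1 + 0.649) ≈ 0.7871
SEM = 9.5000 * √(1 − 0.7871) = 9.5000 * √0.2129 ≈ 9.5000 * 0.4614 ≈ 4.3830
1 * SEM ≈ 4.3830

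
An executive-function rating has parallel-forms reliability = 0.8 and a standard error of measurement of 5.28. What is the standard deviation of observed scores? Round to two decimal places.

SD = 5.28 / √(1 − 0.8) ≈ 11.8064

11.81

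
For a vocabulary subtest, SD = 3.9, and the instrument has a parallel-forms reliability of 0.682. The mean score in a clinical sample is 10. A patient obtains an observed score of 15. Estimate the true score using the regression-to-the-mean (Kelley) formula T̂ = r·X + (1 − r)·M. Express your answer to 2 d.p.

13.41

T̂ = r·X + (1 − r)·M = 0.682×15 + 0.318×10 = 10.230 + 3.180 ≈ 13.410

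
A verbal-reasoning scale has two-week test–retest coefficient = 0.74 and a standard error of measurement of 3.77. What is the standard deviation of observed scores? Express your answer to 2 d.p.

7.39

SD = SEM / √(1 − r) = 3.77 / √0.260 ≈ 3.77 / 0.510 ≈ 7.394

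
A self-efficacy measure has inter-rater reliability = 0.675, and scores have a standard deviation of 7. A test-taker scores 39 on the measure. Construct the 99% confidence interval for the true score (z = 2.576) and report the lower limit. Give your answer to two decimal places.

28.72

SEM = 7.000 · √(1 − 0.675) = 7.000 · √0.325 ≈ 7.000 · 0.570 ≈ 3.991
Margin = 2.576 · 3.991 ≈ 10.280
Lower bound: 39 − 10.280 = 28.720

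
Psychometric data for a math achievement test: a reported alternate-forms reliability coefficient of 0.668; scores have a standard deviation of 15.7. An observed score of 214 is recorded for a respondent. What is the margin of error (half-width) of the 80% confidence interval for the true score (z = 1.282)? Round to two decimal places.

11.60

SEM = 15.7000*√(1 − 0.6680) ≈ 9.0463
Half-width = 1.282*9.0463 ≈ 11.5973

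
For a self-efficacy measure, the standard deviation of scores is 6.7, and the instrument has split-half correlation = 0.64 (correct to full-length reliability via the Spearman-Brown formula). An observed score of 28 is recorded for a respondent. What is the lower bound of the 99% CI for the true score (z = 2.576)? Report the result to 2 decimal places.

Spearman-Brown: r = 2(0.64) / (1 + 0.64) = 1.2800 / 1.6400 ≈ 0.7805
The standard error of measurement is 6.7000·√(1 − 0.7805) ≈ 6.7000·0.4685 ≈ 3.1391.
2.576 · SEM ≈ 8.0863
Lower bound: 28 − 8.0863 = 19.9137

19.91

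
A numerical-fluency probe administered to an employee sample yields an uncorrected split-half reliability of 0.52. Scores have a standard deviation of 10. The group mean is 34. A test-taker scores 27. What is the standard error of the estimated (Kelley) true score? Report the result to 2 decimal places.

Spearman-Brown: r = 2(0.52) / (1 + 0.52) = 1.0400 / 1.5200 ≈ 0.6842
SE_est = 10.0000*√(0.6842*0.3158) ≈ 4.6483

4.65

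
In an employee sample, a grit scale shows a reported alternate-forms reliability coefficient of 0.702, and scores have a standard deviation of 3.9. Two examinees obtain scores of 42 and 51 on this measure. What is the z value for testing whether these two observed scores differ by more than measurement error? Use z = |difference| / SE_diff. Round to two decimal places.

SEM = 3.900·√(1 − 0.702) ≈ 2.129
SE_diff = SEM · √2 ≈ 2.129 · 1.414 ≈ 3.011
z = |42 − 51| / 3.011 = 9 / 3.011 ≈ 2.989

2.99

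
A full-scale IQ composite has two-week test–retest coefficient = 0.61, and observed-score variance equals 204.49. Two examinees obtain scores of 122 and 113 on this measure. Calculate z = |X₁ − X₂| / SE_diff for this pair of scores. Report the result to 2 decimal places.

0.71

σ = 204.49^(1/2) = 14.30000
SEM = 14.30000 · √(1 − 0.61000) = 14.30000 · √0.39000 ≃ 14.30000 · 0.62450 ≃ 8.93035
SE_diff = √2 · SEM ≃ 12.62942
z = |122 − 113| / 12.62942 = 9 / 12.62942 ≃ 0.71262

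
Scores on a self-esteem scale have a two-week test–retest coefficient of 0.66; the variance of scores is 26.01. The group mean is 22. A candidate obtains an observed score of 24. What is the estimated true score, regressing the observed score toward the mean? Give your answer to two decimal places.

23.32

T̂ = 0.6600(24) + 0.3400(22) ≈ 23.3200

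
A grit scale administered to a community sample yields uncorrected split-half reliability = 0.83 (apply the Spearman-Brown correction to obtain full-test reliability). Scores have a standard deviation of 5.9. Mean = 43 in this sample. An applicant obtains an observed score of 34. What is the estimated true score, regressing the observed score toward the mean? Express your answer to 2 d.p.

34.84

Spearman-Brown: r = 2(0.83) / (1 + 0.83) = 1.66000 / 1.83000 ≈ 0.90710
T̂ = r·X + (1 − r)·M = 0.90710*34 + 0.09290*43 ≈ 30.84153 + 3.99454 ≈ 34.83607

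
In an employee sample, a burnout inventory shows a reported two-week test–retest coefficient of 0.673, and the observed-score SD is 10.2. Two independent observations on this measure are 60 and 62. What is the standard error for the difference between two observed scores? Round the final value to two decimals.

SEM = 10.2000 × √(1 − 0.6730) = 10.2000 × √0.3270 ≈ 10.2000 × 0.5718 ≈ 5.8328
Standard error of the difference = 5.8328·√2 ≈ 8.2488

8.25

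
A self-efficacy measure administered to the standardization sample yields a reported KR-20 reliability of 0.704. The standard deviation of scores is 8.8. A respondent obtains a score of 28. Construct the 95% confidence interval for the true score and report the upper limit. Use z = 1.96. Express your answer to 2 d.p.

SEM = 8.800 × √(1 − 0.704) = 8.800 × √0.296 ≈ 8.800 × 0.544 ≈ 4.788
Half-width = 1.96×4.788 ≈ 9.384
Upper bound: 28 + 9.384 = 37.384

37.38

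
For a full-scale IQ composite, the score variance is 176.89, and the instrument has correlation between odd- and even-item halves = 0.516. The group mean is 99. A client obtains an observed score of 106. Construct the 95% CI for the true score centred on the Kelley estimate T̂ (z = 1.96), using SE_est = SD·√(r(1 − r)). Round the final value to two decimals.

[91.61, 115.92]

σ = 176.89^(1/2) = 13.300
Full-length reliability (Spearman-Brown) = 2(0.516)/(1+0.516) ≈ 0.681
Estimated true score = 0.681*106 + (1 − 0.681)*99 ≈ 103.765
SE_est = SD * √(r(1 − r)) = 13.300 * √0.217 ≈ 13.300 * 0.466 ≈ 6.200
CI = 103.765 ± 1.96 * 6.200 → [91.613, 115.918]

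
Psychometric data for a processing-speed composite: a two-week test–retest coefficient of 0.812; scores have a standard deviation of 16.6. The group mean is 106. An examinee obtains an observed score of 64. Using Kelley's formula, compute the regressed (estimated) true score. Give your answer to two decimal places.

T̂ = 0.81200(64) + 0.18800(106) ≈ 71.89600

71.90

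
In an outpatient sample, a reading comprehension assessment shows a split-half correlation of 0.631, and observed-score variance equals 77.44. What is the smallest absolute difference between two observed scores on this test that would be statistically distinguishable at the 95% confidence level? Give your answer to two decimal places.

σ = 77.44^(1/2) = 8.800
r_full = 2·0.631 / (1 + 0.631) ≈ 0.774
The standard error of measurement is 8.800·√(1 − 0.774) ≈ 8.800·0.476 ≈ 4.186.
SE_diff = SEM · √2 ≈ 4.186 · 1.414 ≈ 5.919
Minimum reliable difference = 1.96 · SE_diff ≈ 1.96 · 5.919 ≈ 11.602

11.60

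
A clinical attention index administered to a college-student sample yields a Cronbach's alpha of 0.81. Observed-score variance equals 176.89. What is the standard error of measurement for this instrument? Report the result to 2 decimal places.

5.80

SD = √176.89 ≈ 13.300
The standard error of measurement is 13.300·√(1 − 0.810) ≈ 13.300·0.436 ≈ 5.797.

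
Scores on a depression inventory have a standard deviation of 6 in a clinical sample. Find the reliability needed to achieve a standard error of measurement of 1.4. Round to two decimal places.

0.95

r = 1 − (1.4000/6)² ≈ 1 − 0.0544 ≈ 0.9456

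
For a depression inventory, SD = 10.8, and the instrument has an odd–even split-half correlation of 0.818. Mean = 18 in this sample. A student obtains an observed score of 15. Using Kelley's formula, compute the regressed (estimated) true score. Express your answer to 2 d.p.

15.30

r_full = 2·0.818 / (1 + 0.818) ≈ 0.8999
Estimated true score = 0.8999*15 + (1 − 0.8999)*18 ≈ 15.3003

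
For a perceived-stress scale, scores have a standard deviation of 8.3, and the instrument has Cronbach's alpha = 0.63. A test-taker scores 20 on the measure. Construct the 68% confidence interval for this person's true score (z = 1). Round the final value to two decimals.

The standard error of measurement is 8.30000*√(1 − 0.63000) ≈ 8.30000*0.60828 ≈ 5.04869.
Margin = 1 * 5.04869 ≈ 5.04869
68% CI: 20 ± 5.04869 = [14.95131, 25.04869]

[14.95, 25.05]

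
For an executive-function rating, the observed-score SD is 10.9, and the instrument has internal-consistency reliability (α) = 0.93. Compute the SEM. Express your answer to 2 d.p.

2.88

The standard error of measurement is 10.900*√(1 − 0.930) ≈ 10.900*0.265 ≈ 2.884.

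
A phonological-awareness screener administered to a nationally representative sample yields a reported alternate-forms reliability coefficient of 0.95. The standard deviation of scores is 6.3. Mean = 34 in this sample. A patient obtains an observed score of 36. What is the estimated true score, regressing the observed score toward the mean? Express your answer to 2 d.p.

35.90

T̂ = 0.9500(36) + 0.0500(34) ≃ 35.9000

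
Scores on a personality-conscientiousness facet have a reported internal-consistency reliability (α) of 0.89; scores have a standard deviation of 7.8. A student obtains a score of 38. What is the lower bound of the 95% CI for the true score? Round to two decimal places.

SEM = 7.8000 · √(1 − 0.8900) = 7.8000 · √0.1100 ≈ 7.8000 · 0.3317 ≈ 2.5870
1.96 · SEM ≈ 5.0705
Lower limit = 38 − 5.0705 ≈ 32.9295

32.93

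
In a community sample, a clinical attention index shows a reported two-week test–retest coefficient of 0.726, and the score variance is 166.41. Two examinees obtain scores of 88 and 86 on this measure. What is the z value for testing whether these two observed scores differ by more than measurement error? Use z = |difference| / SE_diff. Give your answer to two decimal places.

0.21

SD = √166.41 ≈ 12.9000
SEM = 12.9000·√(1 − 0.7260) ≈ 6.7525
SE_diff = √2 · SEM ≈ 9.5495
z = 2 / 9.5495 ≈ 0.2094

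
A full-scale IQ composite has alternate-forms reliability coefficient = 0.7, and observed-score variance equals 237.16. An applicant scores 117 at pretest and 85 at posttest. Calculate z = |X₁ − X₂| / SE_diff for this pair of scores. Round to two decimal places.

2.68

SD = √237.16 = 15.400
SEM = 15.400 * √(1 − 0.700) = 15.400 * √0.300 ≈ 15.400 * 0.548 ≈ 8.435
Standard error of the difference = 8.435·√2 ≈ 11.929
z = 32 / 11.929 ≈ 2.683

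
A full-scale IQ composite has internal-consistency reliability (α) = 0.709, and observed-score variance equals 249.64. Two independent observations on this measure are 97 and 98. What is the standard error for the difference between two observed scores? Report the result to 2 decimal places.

σ = 249.64^(1/2) = 15.80000
SEM = 15.80000 * √(1 − 0.70900) = 15.80000 * √0.29100 ≈ 15.80000 * 0.53944 ≈ 8.52322
SE_diff = SEM * √2 ≈ 8.52322 * 1.41421 ≈ 12.05365

12.05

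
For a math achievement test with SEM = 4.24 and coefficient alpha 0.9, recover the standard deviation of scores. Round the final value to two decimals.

13.41

SD = SEM / √(1 − r) = 4.24 / √0.1000 ≃ 4.24 / 0.3162 ≃ 13.4081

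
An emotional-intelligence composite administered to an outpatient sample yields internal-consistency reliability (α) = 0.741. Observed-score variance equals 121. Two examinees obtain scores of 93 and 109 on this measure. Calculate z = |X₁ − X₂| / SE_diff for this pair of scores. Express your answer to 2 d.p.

2.02

SD = √121 = 11.00000
The standard error of measurement is 11.00000×√(1 − 0.74100) ≈ 11.00000×0.50892 ≈ 5.59812.
SE_diff = SEM × √2 ≈ 5.59812 × 1.41421 ≈ 7.91694
z = 16 / 7.91694 ≈ 2.02098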